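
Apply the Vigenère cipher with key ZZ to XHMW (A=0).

Repeat the key across the message: ZZZZ
X(23)+Z(25): 48≡22 → W
H(7)+Z(25): 32≡6 → G
M(12)+Z(25): 37≡11 → L
W(22)+Z(25): 47≡21 → V

WGLV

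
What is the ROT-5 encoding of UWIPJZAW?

ZBNUOEFB

U(20): 20+5=25 → Z
W(22): 22+5=27≡1 → B
I(8): 8+5=13 → N
P(15): 15+5=20 → U
J(9): 9+5=14 → O
Z(25): 25+5=30≡4 → E
A(0): 0+5=5 → F
W(22): 22+5=27≡1 → B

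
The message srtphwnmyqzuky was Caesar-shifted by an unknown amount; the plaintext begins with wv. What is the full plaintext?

From the crib: s(18)−w(22)=-4≡22, so the shift is 22.
Subtract 22 from each ciphertext letter:
s(18): 18−22=-4≡22 → w
r(17): 17−22=-5≡21 → v
t(19): 19−22=-3≡23 → x
p(15): 15−22=-7≡19 → t
h(7): 7−22=-15≡11 → l
w(22): 22−22=0 → a
n(13): 13−22=-9≡17 → r
m(12): 12−22=-10≡16 → q
y(24): 24−22=2 → c
q(16): 16−22=-6≡20 → u
z(25): 25−22=3 → d
u(20): 20−22=-2≡24 → y
k(10): 10−22=-12≡14 → o
y(24): 24−22=2 → c

wvxtlarqcudyoc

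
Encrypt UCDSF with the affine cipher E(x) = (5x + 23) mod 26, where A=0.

THMJW

U(20): 5·20+23=123≡19 → T
C(2): 5·2+23=33≡7 → H
D(3): 5·3+23=38≡12 → M
S(18): 5·18+23=113≡9 → J
F(5): 5·5+23=48≡22 → W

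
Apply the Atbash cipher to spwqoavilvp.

s(18) → h(7)
p(15) → k(10)
w(22) → d(3)
q(16) → j(9)
o(14) → l(11)
a(0) → z(25)
v(21) → e(4)
i(8) → r(17)
l(11) → o(14)
v(21) → e(4)
p(15) → k(10)

hkdjlzeroek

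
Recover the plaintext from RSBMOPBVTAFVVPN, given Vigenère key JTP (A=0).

IZMDVASCERMGMWY

Repeat the key across the ciphertext: JTPJTPJTPJTPJTP
R(17)−J(9): 8 → I
S(18)−T(19): -1≡25 → Z
B(1)−P(15): -14≡12 → M
M(12)−J(9): 3 → D
O(14)−T(19): -5≡21 → V
P(15)−P(15): 0 → A
B(1)−J(9): -8≡18 → S
V(21)−T(19): 2 → C
T(19)−P(15): 4 → E
A(0)−J(9): -9≡17 → R
F(5)−T(19): -14≡12 → M
V(21)−P(15): 6 → G
V(21)−J(9): 12 → M
P(15)−T(19): -4≡22 → W
N(13)−P(15): -2≡24 → Y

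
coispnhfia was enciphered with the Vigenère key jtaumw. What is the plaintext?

tviydrymig

Repeat the key across the ciphertext: jtaumwjtau
c(2)−j(9): -7≡19 → t
o(14)−t(19): -5≡21 → v
i(8)−a(0): 8 → i
s(18)−u(20): -2≡24 → y
p(15)−m(12): 3 → d
n(13)−w(22): -9≡17 → r
h(7)−j(9): -2≡24 → y
f(5)−t(19): -14≡12 → m
i(8)−a(0): 8 → i
a(0)−u(20): -20≡6 → g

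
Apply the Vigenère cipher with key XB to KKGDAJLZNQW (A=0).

Repeat the key across the message: XBXBXBXBXBX
K(10)+X(23): 33≡7 → H
K(10)+B(1): 11 → L
G(6)+X(23): 29≡3 → D
D(3)+B(1): 4 → E
A(0)+X(23): 23 → X
J(9)+B(1): 10 → K
L(11)+X(23): 34≡8 → I
Z(25)+B(1): 26≡0 → A
N(13)+X(23): 36≡10 → K
Q(16)+B(1): 17 → R
W(22)+X(23): 45≡19 → T

HLDEXKIAKRT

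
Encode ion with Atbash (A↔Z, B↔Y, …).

rlm

i(8) → r(17)
o(14) → l(11)
n(13) → m(12)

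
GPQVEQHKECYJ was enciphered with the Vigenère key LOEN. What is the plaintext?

Repeat the key across the ciphertext: LOENLOENLOEN
G(6)−L(11): -5≡21 → V
P(15)−O(14): 1 → B
Q(16)−E(4): 12 → M
V(21)−N(13): 8 → I
E(4)−L(11): -7≡19 → T
Q(16)−O(14): 2 → C
H(7)−E(4): 3 → D
K(10)−N(13): -3≡23 → X
E(4)−L(11): -7≡19 → T
C(2)−O(14): -12≡14 → O
Y(24)−E(4): 20 → U
J(9)−N(13): -4≡22 → W

VBMITCDXTOUW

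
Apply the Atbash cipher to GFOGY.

G(6) → T(19)
F(5) → U(20)
O(14) → L(11)
G(6) → T(19)
Y(24) → B(1)

TULTB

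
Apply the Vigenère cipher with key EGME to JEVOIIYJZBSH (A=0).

NKHSMOKNDHEL

Repeat the key across the message: EGMEEGMEEGME
J(9)+E(4): 13 → N
E(4)+G(6): 10 → K
V(21)+M(12): 33≡7 → H
O(14)+E(4): 18 → S
I(8)+E(4): 12 → M
I(8)+G(6): 14 → O
Y(24)+M(12): 36≡10 → K
J(9)+E(4): 13 → N
Z(25)+E(4): 29≡3 → D
B(1)+G(6): 7 → H
S(18)+M(12): 30≡4 → E
H(7)+E(4): 11 → L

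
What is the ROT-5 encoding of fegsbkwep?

f(5): 5+5=10 → k
e(4): 4+5=9 → j
g(6): 6+5=11 → l
s(18): 18+5=23 → x
b(1): 1+5=6 → g
k(10): 10+5=15 → p
w(22): 22+5=27≡1 → b
e(4): 4+5=9 → j
p(15): 15+5=20 → u

kjlxgpbju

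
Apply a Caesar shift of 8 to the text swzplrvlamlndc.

aehxtzdtiutvlk

s(18): 18+8=26≡0 → a
w(22): 22+8=30≡4 → e
z(25): 25+8=33≡7 → h
p(15): 15+8=23 → x
l(11): 11+8=19 → t
r(17): 17+8=25 → z
v(21): 21+8=29≡3 → d
l(11): 11+8=19 → t
a(0): 0+8=8 → i
m(12): 12+8=20 → u
l(11): 11+8=19 → t
n(13): 13+8=21 → v
d(3): 3+8=11 → l
c(2): 2+8=10 → k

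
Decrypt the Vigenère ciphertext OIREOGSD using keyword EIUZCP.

Repeat the key across the ciphertext: EIUZCPEI
O(14)−E(4): 10 → K
I(8)−I(8): 0 → A
R(17)−U(20): -3≡23 → X
E(4)−Z(25): -21≡5 → F
O(14)−C(2): 12 → M
G(6)−P(15): -9≡17 → R
S(18)−E(4): 14 → O
D(3)−I(8): -5≡21 → V

KAXFMROV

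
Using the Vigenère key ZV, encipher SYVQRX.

RTULQS

Repeat the key across the message: ZVZVZV
S(18)+Z(25): 43≡17 → R
Y(24)+V(21): 45≡19 → T
V(21)+Z(25): 46≡20 → U
Q(16)+V(21): 37≡11 → L
R(17)+Z(25): 42≡16 → Q
X(23)+V(21): 44≡18 → S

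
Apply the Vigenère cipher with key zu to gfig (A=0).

fzha

Repeat the key across the message: zuzu
g(6)+z(25): 31≡5 → f
f(5)+u(20): 25 → z
i(8)+z(25): 33≡7 → h
g(6)+u(20): 26≡0 → a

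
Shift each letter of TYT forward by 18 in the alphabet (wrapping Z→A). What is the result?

T(19): 19+18=37≡11 → L
Y(24): 24+18=42≡16 → Q
T(19): 19+18=37≡11 → L

LQL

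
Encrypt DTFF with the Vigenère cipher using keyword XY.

ARCD

Repeat the key across the message: XYXY
D(3)+X(23): 26≡0 → A
T(19)+Y(24): 43≡17 → R
F(5)+X(23): 28≡2 → C
F(5)+Y(24): 29≡3 → D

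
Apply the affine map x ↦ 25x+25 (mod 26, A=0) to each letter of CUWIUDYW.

C(2): 25·2+25=75≡23 → X
U(20): 25·20+25=525≡5 → F
W(22): 25·22+25=575≡3 → D
I(8): 25·8+25=225≡17 → R
U(20): 25·20+25=525≡5 → F
D(3): 25·3+25=100≡22 → W
Y(24): 25·24+25=625≡1 → B
W(22): 25·22+25=575≡3 → D

XFDRFWBD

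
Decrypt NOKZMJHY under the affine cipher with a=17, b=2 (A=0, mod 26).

TQCJWFLM

The inverse of 17 mod 26 is 23, since 17·23=391≡1. Apply D(y)=23·(y−2) mod 26:
N(13): 23·(13−2)=253≡19 → T
O(14): 23·(14−2)=276≡16 → Q
K(10): 23·(10−2)=184≡2 → C
Z(25): 23·(25−2)=529≡9 → J
M(12): 23·(12−2)=230≡22 → W
J(9): 23·(9−2)=161≡5 → F
H(7): 23·(7−2)=115≡11 → L
Y(24): 23·(24−2)=506≡12 → M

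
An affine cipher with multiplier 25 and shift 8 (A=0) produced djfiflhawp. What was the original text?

The inverse of 25 mod 26 is 25, since 25·25=625≡1. Apply D(y)=25·(y−8) mod 26:
d(3): 25·(3−8)=-125≡5 → f
j(9): 25·(9−8)=25 → z
f(5): 25·(5−8)=-75≡3 → d
i(8): 25·(8−8)=0 → a
f(5): 25·(5−8)=-75≡3 → d
l(11): 25·(11−8)=75≡23 → x
h(7): 25·(7−8)=-25≡1 → b
a(0): 25·(0−8)=-200≡8 → i
w(22): 25·(22−8)=350≡12 → m
p(15): 25·(15−8)=175≡19 → t

fzdadxbimt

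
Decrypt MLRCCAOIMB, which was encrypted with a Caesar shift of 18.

UTZKKIWQUJ

M(12): 12−18=-6≡20 → U
L(11): 11−18=-7≡19 → T
R(17): 17−18=-1≡25 → Z
C(2): 2−18=-16≡10 → K
C(2): 2−18=-16≡10 → K
A(0): 0−18=-18≡8 → I
O(14): 14−18=-4≡22 → W
I(8): 8−18=-10≡16 → Q
M(12): 12−18=-6≡20 → U
B(1): 1−18=-17≡9 → J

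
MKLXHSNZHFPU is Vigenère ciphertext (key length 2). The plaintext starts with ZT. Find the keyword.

Subtract each crib letter from the matching ciphertext letter (mod 26):
M(12)−Z(25)=-13≡13 → N
K(10)−T(19)=-9≡17 → R

NR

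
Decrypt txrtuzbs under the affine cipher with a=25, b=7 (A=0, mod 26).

The inverse of 25 mod 26 is 25, since 25·25=625≡1. Apply D(y)=25·(y−7) mod 26:
t(19): 25·(19−7)=300≡14 → o
x(23): 25·(23−7)=400≡10 → k
r(17): 25·(17−7)=250≡16 → q
t(19): 25·(19−7)=300≡14 → o
u(20): 25·(20−7)=325≡13 → n
z(25): 25·(25−7)=450≡8 → i
b(1): 25·(1−7)=-150≡6 → g
s(18): 25·(18−7)=275≡15 → p

okqonigp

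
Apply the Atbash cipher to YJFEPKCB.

Y(24) → B(1)
J(9) → Q(16)
F(5) → U(20)
E(4) → V(21)
P(15) → K(10)
K(10) → P(15)
C(2) → X(23)
B(1) → Y(24)

BQUVKPXY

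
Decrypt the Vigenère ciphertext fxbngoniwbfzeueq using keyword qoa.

Repeat the key across the ciphertext: qoaqoaqoaqoaqoaq
f(5)−q(16): -11≡15 → p
x(23)−o(14): 9 → j
b(1)−a(0): 1 → b
n(13)−q(16): -3≡23 → x
g(6)−o(14): -8≡18 → s
o(14)−a(0): 14 → o
n(13)−q(16): -3≡23 → x
i(8)−o(14): -6≡20 → u
w(22)−a(0): 22 → w
b(1)−q(16): -15≡11 → l
f(5)−o(14): -9≡17 → r
z(25)−a(0): 25 → z
e(4)−q(16): -12≡14 → o
u(20)−o(14): 6 → g
e(4)−a(0): 4 → e
q(16)−q(16): 0 → a

pjbxsoxuwlrzogea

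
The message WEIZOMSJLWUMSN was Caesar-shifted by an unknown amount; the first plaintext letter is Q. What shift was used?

From the crib: W(22)−Q(16)=6, so the shift is 6.

6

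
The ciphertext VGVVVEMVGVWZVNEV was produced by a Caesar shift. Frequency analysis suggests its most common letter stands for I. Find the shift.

The most frequent ciphertext letter is V (appears 8 times).
V is position 21; I is position 8.
Shift = 13.

13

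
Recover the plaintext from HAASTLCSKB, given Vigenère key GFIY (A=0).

Repeat the key across the ciphertext: GFIYGFIYGF
H(7)−G(6): 1 → B
A(0)−F(5): -5≡21 → V
A(0)−I(8): -8≡18 → S
S(18)−Y(24): -6≡20 → U
T(19)−G(6): 13 → N
L(11)−F(5): 6 → G
C(2)−I(8): -6≡20 → U
S(18)−Y(24): -6≡20 → U
K(10)−G(6): 4 → E
B(1)−F(5): -4≡22 → W

BVSUNGUUEW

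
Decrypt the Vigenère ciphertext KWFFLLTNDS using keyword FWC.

Repeat the key across the ciphertext: FWCFWCFWCF
K(10)−F(5): 5 → F
W(22)−W(22): 0 → A
F(5)−C(2): 3 → D
F(5)−F(5): 0 → A
L(11)−W(22): -11≡15 → P
L(11)−C(2): 9 → J
T(19)−F(5): 14 → O
N(13)−W(22): -9≡17 → R
D(3)−C(2): 1 → B
S(18)−F(5): 13 → N

FADAPJORBN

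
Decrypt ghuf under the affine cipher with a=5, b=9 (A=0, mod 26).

pkxu

The inverse of 5 mod 26 is 21, since 5·21=105≡1. Apply D(y)=21·(y−9) mod 26:
g(6): 21·(6−9)=-63≡15 → p
h(7): 21·(7−9)=-42≡10 → k
u(20): 21·(20−9)=231≡23 → x
f(5): 21·(5−9)=-84≡20 → u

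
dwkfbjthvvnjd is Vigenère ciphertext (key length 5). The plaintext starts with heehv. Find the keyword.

Subtract each crib letter from the matching ciphertext letter (mod 26):
d(3)−h(7)=-4≡22 → w
w(22)−e(4)=18 → s
k(10)−e(4)=6 → g
f(5)−h(7)=-2≡24 → y
b(1)−v(21)=-20≡6 → g

wsgyg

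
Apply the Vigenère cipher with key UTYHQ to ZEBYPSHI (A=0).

TXZFFMAG

Repeat the key across the message: UTYHQUTY
Z(25)+U(20): 45≡19 → T
E(4)+T(19): 23 → X
B(1)+Y(24): 25 → Z
Y(24)+H(7): 31≡5 → F
P(15)+Q(16): 31≡5 → F
S(18)+U(20): 38≡12 → M
H(7)+T(19): 26≡0 → A
I(8)+Y(24): 32≡6 → G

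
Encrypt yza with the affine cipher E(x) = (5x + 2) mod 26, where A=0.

sxc

y(24): 5·24+2=122≡18 → s
z(25): 5·25+2=127≡23 → x
a(0): 5·0+2=2 → c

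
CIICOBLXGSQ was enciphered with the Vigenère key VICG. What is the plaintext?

HAGWTTJRLKO

Repeat the key across the ciphertext: VICGVICGVIC
C(2)−V(21): -19≡7 → H
I(8)−I(8): 0 → A
I(8)−C(2): 6 → G
C(2)−G(6): -4≡22 → W
O(14)−V(21): -7≡19 → T
B(1)−I(8): -7≡19 → T
L(11)−C(2): 9 → J
X(23)−G(6): 17 → R
G(6)−V(21): -15≡11 → L
S(18)−I(8): 10 → K
Q(16)−C(2): 14 → O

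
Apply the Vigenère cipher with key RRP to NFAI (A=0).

Repeat the key across the message: RRPR
N(13)+R(17): 30≡4 → E
F(5)+R(17): 22 → W
A(0)+P(15): 15 → P
I(8)+R(17): 25 → Z

EWPZ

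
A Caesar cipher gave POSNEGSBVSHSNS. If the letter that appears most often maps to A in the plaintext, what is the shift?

18

The most frequent ciphertext letter is S (appears 5 times).
S is position 18; A is position 0.
Shift = 18.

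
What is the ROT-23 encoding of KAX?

K(10): 10+23=33≡7 → H
A(0): 0+23=23 → X
X(23): 23+23=46≡20 → U

HXU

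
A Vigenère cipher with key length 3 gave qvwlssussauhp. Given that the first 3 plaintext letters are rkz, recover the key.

Subtract each crib letter from the matching ciphertext letter (mod 26):
q(16)−r(17)=-1≡25 → z
v(21)−k(10)=11 → l
w(22)−z(25)=-3≡23 → x

zlx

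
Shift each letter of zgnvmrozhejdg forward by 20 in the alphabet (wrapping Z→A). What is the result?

tahpglitbydxa

z(25): 25+20=45≡19 → t
g(6): 6+20=26≡0 → a
n(13): 13+20=33≡7 → h
v(21): 21+20=41≡15 → p
m(12): 12+20=32≡6 → g
r(17): 17+20=37≡11 → l
o(14): 14+20=34≡8 → i
z(25): 25+20=45≡19 → t
h(7): 7+20=27≡1 → b
e(4): 4+20=24 → y
j(9): 9+20=29≡3 → d
d(3): 3+20=23 → x
g(6): 6+20=26≡0 → a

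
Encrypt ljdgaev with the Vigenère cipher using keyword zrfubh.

Repeat the key across the message: zrfubhz
l(11)+z(25): 36≡10 → k
j(9)+r(17): 26≡0 → a
d(3)+f(5): 8 → i
g(6)+u(20): 26≡0 → a
a(0)+b(1): 1 → b
e(4)+h(7): 11 → l
v(21)+z(25): 46≡20 → u

kaiablu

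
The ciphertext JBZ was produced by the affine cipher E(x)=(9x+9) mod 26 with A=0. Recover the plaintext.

ACW

The inverse of 9 mod 26 is 3, since 9·3=27≡1. Apply D(y)=3·(y−9) mod 26:
J(9): 3·(9−9)=0 → A
B(1): 3·(1−9)=-24≡2 → C
Z(25): 3·(25−9)=48≡22 → W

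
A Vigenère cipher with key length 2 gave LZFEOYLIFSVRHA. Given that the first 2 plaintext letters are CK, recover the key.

JP

Subtract each crib letter from the matching ciphertext letter (mod 26):
L(11)−C(2)=9 → J
Z(25)−K(10)=15 → P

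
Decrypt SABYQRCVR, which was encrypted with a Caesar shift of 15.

DLMJBCNGC

S(18): 18−15=3 → D
A(0): 0−15=-15≡11 → L
B(1): 1−15=-14≡12 → M
Y(24): 24−15=9 → J
Q(16): 16−15=1 → B
R(17): 17−15=2 → C
C(2): 2−15=-13≡13 → N
V(21): 21−15=6 → G
R(17): 17−15=2 → C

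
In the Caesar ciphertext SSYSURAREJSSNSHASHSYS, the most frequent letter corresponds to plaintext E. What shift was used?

The most frequent ciphertext letter is S (appears 9 times).
S is position 18; E is position 4.
Shift = 14.

14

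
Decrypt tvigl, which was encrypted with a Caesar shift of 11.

t(19): 19−11=8 → i
v(21): 21−11=10 → k
i(8): 8−11=-3≡23 → x
g(6): 6−11=-5≡21 → v
l(11): 11−11=0 → a

ikxva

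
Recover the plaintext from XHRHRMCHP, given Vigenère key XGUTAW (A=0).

Repeat the key across the ciphertext: XGUTAWXGU
X(23)−X(23): 0 → A
H(7)−G(6): 1 → B
R(17)−U(20): -3≡23 → X
H(7)−T(19): -12≡14 → O
R(17)−A(0): 17 → R
M(12)−W(22): -10≡16 → Q
C(2)−X(23): -21≡5 → F
H(7)−G(6): 1 → B
P(15)−U(20): -5≡21 → V

ABXORQFBV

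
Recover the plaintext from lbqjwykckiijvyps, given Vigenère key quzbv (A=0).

vhribiqdjnspwxuc

Repeat the key across the ciphertext: quzbvquzbvquzbvq
l(11)−q(16): -5≡21 → v
b(1)−u(20): -19≡7 → h
q(16)−z(25): -9≡17 → r
j(9)−b(1): 8 → i
w(22)−v(21): 1 → b
y(24)−q(16): 8 → i
k(10)−u(20): -10≡16 → q
c(2)−z(25): -23≡3 → d
k(10)−b(1): 9 → j
i(8)−v(21): -13≡13 → n
i(8)−q(16): -8≡18 → s
j(9)−u(20): -11≡15 → p
v(21)−z(25): -4≡22 → w
y(24)−b(1): 23 → x
p(15)−v(21): -6≡20 → u
s(18)−q(16): 2 → c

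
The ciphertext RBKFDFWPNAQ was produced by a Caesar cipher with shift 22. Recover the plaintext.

R(17): 17−22=-5≡21 → V
B(1): 1−22=-21≡5 → F
K(10): 10−22=-12≡14 → O
F(5): 5−22=-17≡9 → J
D(3): 3−22=-19≡7 → H
F(5): 5−22=-17≡9 → J
W(22): 22−22=0 → A
P(15): 15−22=-7≡19 → T
N(13): 13−22=-9≡17 → R
A(0): 0−22=-22≡4 → E
Q(16): 16−22=-6≡20 → U

VFOJHJATREU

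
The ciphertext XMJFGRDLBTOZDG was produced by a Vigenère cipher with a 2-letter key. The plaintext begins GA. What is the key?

RM

Subtract each crib letter from the matching ciphertext letter (mod 26):
X(23)−G(6)=17 → R
M(12)−A(0)=12 → M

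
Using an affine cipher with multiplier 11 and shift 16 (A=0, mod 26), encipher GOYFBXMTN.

G(6): 11·6+16=82≡4 → E
O(14): 11·14+16=170≡14 → O
Y(24): 11·24+16=280≡20 → U
F(5): 11·5+16=71≡19 → T
B(1): 11·1+16=27≡1 → B
X(23): 11·23+16=269≡9 → J
M(12): 11·12+16=148≡18 → S
T(19): 11·19+16=225≡17 → R
N(13): 11·13+16=159≡3 → D

EOUTBJSRD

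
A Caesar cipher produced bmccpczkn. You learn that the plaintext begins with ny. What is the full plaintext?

nyoobolwz

From the crib: b(1)−n(13)=-12≡14, so the shift is 14.
Subtract 14 from each ciphertext letter:
b(1): 1−14=-13≡13 → n
m(12): 12−14=-2≡24 → y
c(2): 2−14=-12≡14 → o
c(2): 2−14=-12≡14 → o
p(15): 15−14=1 → b
c(2): 2−14=-12≡14 → o
z(25): 25−14=11 → l
k(10): 10−14=-4≡22 → w
n(13): 13−14=-1≡25 → z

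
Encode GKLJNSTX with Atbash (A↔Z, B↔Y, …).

TPOQMHGC

G(6) → T(19)
K(10) → P(15)
L(11) → O(14)
J(9) → Q(16)
N(13) → M(12)
S(18) → H(7)
T(19) → G(6)
X(23) → C(2)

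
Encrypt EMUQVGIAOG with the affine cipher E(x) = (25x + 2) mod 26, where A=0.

YQIMHWUCOW

E(4): 25·4+2=102≡24 → Y
M(12): 25·12+2=302≡16 → Q
U(20): 25·20+2=502≡8 → I
Q(16): 25·16+2=402≡12 → M
V(21): 25·21+2=527≡7 → H
G(6): 25·6+2=152≡22 → W
I(8): 25·8+2=202≡20 → U
A(0): 25·0+2=2 → C
O(14): 25·14+2=352≡14 → O
G(6): 25·6+2=152≡22 → W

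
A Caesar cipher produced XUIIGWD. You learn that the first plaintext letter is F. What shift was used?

18

From the crib: X(23)−F(5)=18, so the shift is 18.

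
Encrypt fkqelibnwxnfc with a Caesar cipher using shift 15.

uzftaxqclmcur

f(5): 5+15=20 → u
k(10): 10+15=25 → z
q(16): 16+15=31≡5 → f
e(4): 4+15=19 → t
l(11): 11+15=26≡0 → a
i(8): 8+15=23 → x
b(1): 1+15=16 → q
n(13): 13+15=28≡2 → c
w(22): 22+15=37≡11 → l
x(23): 23+15=38≡12 → m
n(13): 13+15=28≡2 → c
f(5): 5+15=20 → u
c(2): 2+15=17 → r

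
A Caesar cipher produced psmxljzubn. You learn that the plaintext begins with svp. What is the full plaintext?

svpaomcxeq

From the crib: p(15)−s(18)=-3≡23, so the shift is 23.
Subtract 23 from each ciphertext letter:
p(15): 15−23=-8≡18 → s
s(18): 18−23=-5≡21 → v
m(12): 12−23=-11≡15 → p
x(23): 23−23=0 → a
l(11): 11−23=-12≡14 → o
j(9): 9−23=-14≡12 → m
z(25): 25−23=2 → c
u(20): 20−23=-3≡23 → x
b(1): 1−23=-22≡4 → e
n(13): 13−23=-10≡16 → q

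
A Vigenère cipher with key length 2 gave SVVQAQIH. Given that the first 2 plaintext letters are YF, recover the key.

UQ

Subtract each crib letter from the matching ciphertext letter (mod 26):
S(18)−Y(24)=-6≡20 → U
V(21)−F(5)=16 → Q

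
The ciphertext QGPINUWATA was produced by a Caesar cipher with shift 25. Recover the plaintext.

Q(16): 16−25=-9≡17 → R
G(6): 6−25=-19≡7 → H
P(15): 15−25=-10≡16 → Q
I(8): 8−25=-17≡9 → J
N(13): 13−25=-12≡14 → O
U(20): 20−25=-5≡21 → V
W(22): 22−25=-3≡23 → X
A(0): 0−25=-25≡1 → B
T(19): 19−25=-6≡20 → U
A(0): 0−25=-25≡1 → B

RHQJOVXBUB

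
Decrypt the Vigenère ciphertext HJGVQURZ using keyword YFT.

JENXLBTU

Repeat the key across the ciphertext: YFTYFTYF
H(7)−Y(24): -17≡9 → J
J(9)−F(5): 4 → E
G(6)−T(19): -13≡13 → N
V(21)−Y(24): -3≡23 → X
Q(16)−F(5): 11 → L
U(20)−T(19): 1 → B
R(17)−Y(24): -7≡19 → T
Z(25)−F(5): 20 → U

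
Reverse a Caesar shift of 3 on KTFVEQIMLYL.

K(10): 10−3=7 → H
T(19): 19−3=16 → Q
F(5): 5−3=2 → C
V(21): 21−3=18 → S
E(4): 4−3=1 → B
Q(16): 16−3=13 → N
I(8): 8−3=5 → F
M(12): 12−3=9 → J
L(11): 11−3=8 → I
Y(24): 24−3=21 → V
L(11): 11−3=8 → I

HQCSBNFJIVI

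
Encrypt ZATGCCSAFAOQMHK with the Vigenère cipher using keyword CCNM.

Repeat the key across the message: CCNMCCNMCCNMCCN
Z(25)+C(2): 27≡1 → B
A(0)+C(2): 2 → C
T(19)+N(13): 32≡6 → G
G(6)+M(12): 18 → S
C(2)+C(2): 4 → E
C(2)+C(2): 4 → E
S(18)+N(13): 31≡5 → F
A(0)+M(12): 12 → M
F(5)+C(2): 7 → H
A(0)+C(2): 2 → C
O(14)+N(13): 27≡1 → B
Q(16)+M(12): 28≡2 → C
M(12)+C(2): 14 → O
H(7)+C(2): 9 → J
K(10)+N(13): 23 → X

BCGSEEFMHCBCOJX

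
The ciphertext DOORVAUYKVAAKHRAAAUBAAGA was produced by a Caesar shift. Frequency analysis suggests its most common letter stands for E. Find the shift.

22

The most frequent ciphertext letter is A (appears 9 times).
A is position 0; E is position 4.
Shift = -4≡22.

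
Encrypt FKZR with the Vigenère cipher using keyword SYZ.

XIYJ

Repeat the key across the message: SYZS
F(5)+S(18): 23 → X
K(10)+Y(24): 34≡8 → I
Z(25)+Z(25): 50≡24 → Y
R(17)+S(18): 35≡9 → J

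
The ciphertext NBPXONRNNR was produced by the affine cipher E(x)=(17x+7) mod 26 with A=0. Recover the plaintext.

The inverse of 17 mod 26 is 23, since 17·23=391≡1. Apply D(y)=23·(y−7) mod 26:
N(13): 23·(13−7)=138≡8 → I
B(1): 23·(1−7)=-138≡18 → S
P(15): 23·(15−7)=184≡2 → C
X(23): 23·(23−7)=368≡4 → E
O(14): 23·(14−7)=161≡5 → F
N(13): 23·(13−7)=138≡8 → I
R(17): 23·(17−7)=230≡22 → W
N(13): 23·(13−7)=138≡8 → I
N(13): 23·(13−7)=138≡8 → I
R(17): 23·(17−7)=230≡22 → W

ISCEFIWIIW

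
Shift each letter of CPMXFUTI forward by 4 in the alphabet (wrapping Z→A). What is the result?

GTQBJYXM

C(2): 2+4=6 → G
P(15): 15+4=19 → T
M(12): 12+4=16 → Q
X(23): 23+4=27≡1 → B
F(5): 5+4=9 → J
U(20): 20+4=24 → Y
T(19): 19+4=23 → X
I(8): 8+4=12 → M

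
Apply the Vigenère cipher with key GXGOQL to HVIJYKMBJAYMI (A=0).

Repeat the key across the message: GXGOQLGXGOQLG
H(7)+G(6): 13 → N
V(21)+X(23): 44≡18 → S
I(8)+G(6): 14 → O
J(9)+O(14): 23 → X
Y(24)+Q(16): 40≡14 → O
K(10)+L(11): 21 → V
M(12)+G(6): 18 → S
B(1)+X(23): 24 → Y
J(9)+G(6): 15 → P
A(0)+O(14): 14 → O
Y(24)+Q(16): 40≡14 → O
M(12)+L(11): 23 → X
I(8)+G(6): 14 → O

NSOXOVSYPOOXO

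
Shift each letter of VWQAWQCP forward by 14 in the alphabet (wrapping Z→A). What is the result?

V(21): 21+14=35≡9 → J
W(22): 22+14=36≡10 → K
Q(16): 16+14=30≡4 → E
A(0): 0+14=14 → O
W(22): 22+14=36≡10 → K
Q(16): 16+14=30≡4 → E
C(2): 2+14=16 → Q
P(15): 15+14=29≡3 → D

JKEOKEQD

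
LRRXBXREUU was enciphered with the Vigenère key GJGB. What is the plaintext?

Repeat the key across the ciphertext: GJGBGJGBGJ
L(11)−G(6): 5 → F
R(17)−J(9): 8 → I
R(17)−G(6): 11 → L
X(23)−B(1): 22 → W
B(1)−G(6): -5≡21 → V
X(23)−J(9): 14 → O
R(17)−G(6): 11 → L
E(4)−B(1): 3 → D
U(20)−G(6): 14 → O
U(20)−J(9): 11 → L

FILWVOLDOL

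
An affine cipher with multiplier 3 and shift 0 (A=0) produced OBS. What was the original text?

WJG

The inverse of 3 mod 26 is 9, since 3·9=27≡1. Apply D(y)=9·(y−0) mod 26:
O(14): 9·(14−0)=126≡22 → W
B(1): 9·(1−0)=9 → J
S(18): 9·(18−0)=162≡6 → G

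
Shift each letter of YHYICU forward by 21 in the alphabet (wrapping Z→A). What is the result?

TCTDXP

Y(24): 24+21=45≡19 → T
H(7): 7+21=28≡2 → C
Y(24): 24+21=45≡19 → T
I(8): 8+21=29≡3 → D
C(2): 2+21=23 → X
U(20): 20+21=41≡15 → P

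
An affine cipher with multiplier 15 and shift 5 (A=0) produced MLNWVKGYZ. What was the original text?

The inverse of 15 mod 26 is 7, since 15·7=105≡1. Apply D(y)=7·(y−5) mod 26:
M(12): 7·(12−5)=49≡23 → X
L(11): 7·(11−5)=42≡16 → Q
N(13): 7·(13−5)=56≡4 → E
W(22): 7·(22−5)=119≡15 → P
V(21): 7·(21−5)=112≡8 → I
K(10): 7·(10−5)=35≡9 → J
G(6): 7·(6−5)=7 → H
Y(24): 7·(24−5)=133≡3 → D
Z(25): 7·(25−5)=140≡10 → K

XQEPIJHDK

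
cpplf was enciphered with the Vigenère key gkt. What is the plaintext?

Repeat the key across the ciphertext: gktgk
c(2)−g(6): -4≡22 → w
p(15)−k(10): 5 → f
p(15)−t(19): -4≡22 → w
l(11)−g(6): 5 → f
f(5)−k(10): -5≡21 → v

wfwfv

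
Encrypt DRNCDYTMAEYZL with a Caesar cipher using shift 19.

WKGVWRMFTXRSE

D(3): 3+19=22 → W
R(17): 17+19=36≡10 → K
N(13): 13+19=32≡6 → G
C(2): 2+19=21 → V
D(3): 3+19=22 → W
Y(24): 24+19=43≡17 → R
T(19): 19+19=38≡12 → M
M(12): 12+19=31≡5 → F
A(0): 0+19=19 → T
E(4): 4+19=23 → X
Y(24): 24+19=43≡17 → R
Z(25): 25+19=44≡18 → S
L(11): 11+19=30≡4 → E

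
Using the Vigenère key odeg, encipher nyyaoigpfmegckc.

bbcgclkvtpimqng

Repeat the key across the message: odegodegodegode
n(13)+o(14): 27≡1 → b
y(24)+d(3): 27≡1 → b
y(24)+e(4): 28≡2 → c
a(0)+g(6): 6 → g
o(14)+o(14): 28≡2 → c
i(8)+d(3): 11 → l
g(6)+e(4): 10 → k
p(15)+g(6): 21 → v
f(5)+o(14): 19 → t
m(12)+d(3): 15 → p
e(4)+e(4): 8 → i
g(6)+g(6): 12 → m
c(2)+o(14): 16 → q
k(10)+d(3): 13 → n
c(2)+e(4): 6 → g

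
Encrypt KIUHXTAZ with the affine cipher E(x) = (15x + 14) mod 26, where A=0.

IECPVNOZ

K(10): 15·10+14=164≡8 → I
I(8): 15·8+14=134≡4 → E
U(20): 15·20+14=314≡2 → C
H(7): 15·7+14=119≡15 → P
X(23): 15·23+14=359≡21 → V
T(19): 15·19+14=299≡13 → N
A(0): 15·0+14=14 → O
Z(25): 15·25+14=389≡25 → Z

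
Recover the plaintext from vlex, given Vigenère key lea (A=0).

Repeat the key across the ciphertext: leal
v(21)−l(11): 10 → k
l(11)−e(4): 7 → h
e(4)−a(0): 4 → e
x(23)−l(11): 12 → m

khem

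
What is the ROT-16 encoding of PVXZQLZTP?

FLNPGBPJF

P(15): 15+16=31≡5 → F
V(21): 21+16=37≡11 → L
X(23): 23+16=39≡13 → N
Z(25): 25+16=41≡15 → P
Q(16): 16+16=32≡6 → G
L(11): 11+16=27≡1 → B
Z(25): 25+16=41≡15 → P
T(19): 19+16=35≡9 → J
P(15): 15+16=31≡5 → F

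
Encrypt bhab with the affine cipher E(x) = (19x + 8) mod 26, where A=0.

blib

b(1): 19·1+8=27≡1 → b
h(7): 19·7+8=141≡11 → l
a(0): 19·0+8=8 → i
b(1): 19·1+8=27≡1 → b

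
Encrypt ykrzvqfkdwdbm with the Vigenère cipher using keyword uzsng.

Repeat the key across the message: uzsnguzsnguzs
y(24)+u(20): 44≡18 → s
k(10)+z(25): 35≡9 → j
r(17)+s(18): 35≡9 → j
z(25)+n(13): 38≡12 → m
v(21)+g(6): 27≡1 → b
q(16)+u(20): 36≡10 → k
f(5)+z(25): 30≡4 → e
k(10)+s(18): 28≡2 → c
d(3)+n(13): 16 → q
w(22)+g(6): 28≡2 → c
d(3)+u(20): 23 → x
b(1)+z(25): 26≡0 → a
m(12)+s(18): 30≡4 → e

sjjmbkecqcxae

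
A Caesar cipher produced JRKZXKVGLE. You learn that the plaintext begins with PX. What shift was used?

20

From the crib: J(9)−P(15)=-6≡20, so the shift is 20.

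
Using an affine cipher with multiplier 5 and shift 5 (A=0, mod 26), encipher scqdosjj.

rphuxryy

s(18): 5·18+5=95≡17 → r
c(2): 5·2+5=15 → p
q(16): 5·16+5=85≡7 → h
d(3): 5·3+5=20 → u
o(14): 5·14+5=75≡23 → x
s(18): 5·18+5=95≡17 → r
j(9): 5·9+5=50≡24 → y
j(9): 5·9+5=50≡24 → y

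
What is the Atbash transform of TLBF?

T(19) → G(6)
L(11) → O(14)
B(1) → Y(24)
F(5) → U(20)

GOYU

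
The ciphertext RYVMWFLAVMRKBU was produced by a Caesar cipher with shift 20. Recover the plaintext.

XEBSCLRGBSXQHA

R(17): 17−20=-3≡23 → X
Y(24): 24−20=4 → E
V(21): 21−20=1 → B
M(12): 12−20=-8≡18 → S
W(22): 22−20=2 → C
F(5): 5−20=-15≡11 → L
L(11): 11−20=-9≡17 → R
A(0): 0−20=-20≡6 → G
V(21): 21−20=1 → B
M(12): 12−20=-8≡18 → S
R(17): 17−20=-3≡23 → X
K(10): 10−20=-10≡16 → Q
B(1): 1−20=-19≡7 → H
U(20): 20−20=0 → A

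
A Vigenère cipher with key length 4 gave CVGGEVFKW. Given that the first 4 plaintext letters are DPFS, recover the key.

ZGBO

Subtract each crib letter from the matching ciphertext letter (mod 26):
C(2)−D(3)=-1≡25 → Z
V(21)−P(15)=6 → G
G(6)−F(5)=1 → B
G(6)−S(18)=-12≡14 → O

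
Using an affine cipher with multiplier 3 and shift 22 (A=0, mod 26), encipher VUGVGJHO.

HEOHOXRM

V(21): 3·21+22=85≡7 → H
U(20): 3·20+22=82≡4 → E
G(6): 3·6+22=40≡14 → O
V(21): 3·21+22=85≡7 → H
G(6): 3·6+22=40≡14 → O
J(9): 3·9+22=49≡23 → X
H(7): 3·7+22=43≡17 → R
O(14): 3·14+22=64≡12 → M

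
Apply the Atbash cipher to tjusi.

gqfhr

t(19) → g(6)
j(9) → q(16)
u(20) → f(5)
s(18) → h(7)
i(8) → r(17)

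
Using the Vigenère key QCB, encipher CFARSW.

Repeat the key across the message: QCBQCB
C(2)+Q(16): 18 → S
F(5)+C(2): 7 → H
A(0)+B(1): 1 → B
R(17)+Q(16): 33≡7 → H
S(18)+C(2): 20 → U
W(22)+B(1): 23 → X

SHBHUX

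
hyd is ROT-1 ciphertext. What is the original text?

gxc

h(7): 7−1=6 → g
y(24): 24−1=23 → x
d(3): 3−1=2 → c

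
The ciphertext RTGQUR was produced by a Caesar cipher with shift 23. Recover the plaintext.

UWJTXU

R(17): 17−23=-6≡20 → U
T(19): 19−23=-4≡22 → W
G(6): 6−23=-17≡9 → J
Q(16): 16−23=-7≡19 → T
U(20): 20−23=-3≡23 → X
R(17): 17−23=-6≡20 → U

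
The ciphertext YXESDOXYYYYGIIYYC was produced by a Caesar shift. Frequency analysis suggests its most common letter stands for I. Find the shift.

The most frequent ciphertext letter is Y (appears 7 times).
Y is position 24; I is position 8.
Shift = 16.

16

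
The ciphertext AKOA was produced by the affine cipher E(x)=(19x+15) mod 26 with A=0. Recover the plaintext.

The inverse of 19 mod 26 is 11, since 19·11=209≡1. Apply D(y)=11·(y−15) mod 26:
A(0): 11·(0−15)=-165≡17 → R
K(10): 11·(10−15)=-55≡23 → X
O(14): 11·(14−15)=-11≡15 → P
A(0): 11·(0−15)=-165≡17 → R

RXPR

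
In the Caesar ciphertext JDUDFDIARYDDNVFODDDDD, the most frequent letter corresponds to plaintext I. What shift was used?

21

The most frequent ciphertext letter is D (appears 10 times).
D is position 3; I is position 8.
Shift = -5≡21.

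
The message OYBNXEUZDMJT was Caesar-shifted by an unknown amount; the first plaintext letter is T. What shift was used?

From the crib: O(14)−T(19)=-5≡21, so the shift is 21.

21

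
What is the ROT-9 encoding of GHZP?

G(6): 6+9=15 → P
H(7): 7+9=16 → Q
Z(25): 25+9=34≡8 → I
P(15): 15+9=24 → Y

PQIY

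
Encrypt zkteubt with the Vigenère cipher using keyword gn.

Repeat the key across the message: gngngng
z(25)+g(6): 31≡5 → f
k(10)+n(13): 23 → x
t(19)+g(6): 25 → z
e(4)+n(13): 17 → r
u(20)+g(6): 26≡0 → a
b(1)+n(13): 14 → o
t(19)+g(6): 25 → z

fxzraoz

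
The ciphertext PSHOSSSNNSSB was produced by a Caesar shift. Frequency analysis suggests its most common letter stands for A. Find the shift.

18

The most frequent ciphertext letter is S (appears 6 times).
S is position 18; A is position 0.
Shift = 18.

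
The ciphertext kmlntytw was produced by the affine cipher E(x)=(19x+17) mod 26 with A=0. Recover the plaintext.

The inverse of 19 mod 26 is 11, since 19·11=209≡1. Apply D(y)=11·(y−17) mod 26:
k(10): 11·(10−17)=-77≡1 → b
m(12): 11·(12−17)=-55≡23 → x
l(11): 11·(11−17)=-66≡12 → m
n(13): 11·(13−17)=-44≡8 → i
t(19): 11·(19−17)=22 → w
y(24): 11·(24−17)=77≡25 → z
t(19): 11·(19−17)=22 → w
w(22): 11·(22−17)=55≡3 → d

bxmiwzwd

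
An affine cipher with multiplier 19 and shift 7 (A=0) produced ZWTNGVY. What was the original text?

QJCOPYF

The inverse of 19 mod 26 is 11, since 19·11=209≡1. Apply D(y)=11·(y−7) mod 26:
Z(25): 11·(25−7)=198≡16 → Q
W(22): 11·(22−7)=165≡9 → J
T(19): 11·(19−7)=132≡2 → C
N(13): 11·(13−7)=66≡14 → O
G(6): 11·(6−7)=-11≡15 → P
V(21): 11·(21−7)=154≡24 → Y
Y(24): 11·(24−7)=187≡5 → F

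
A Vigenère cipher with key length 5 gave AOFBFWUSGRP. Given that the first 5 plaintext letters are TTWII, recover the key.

HVJTX

Subtract each crib letter from the matching ciphertext letter (mod 26):
A(0)−T(19)=-19≡7 → H
O(14)−T(19)=-5≡21 → V
F(5)−W(22)=-17≡9 → J
B(1)−I(8)=-7≡19 → T
F(5)−I(8)=-3≡23 → X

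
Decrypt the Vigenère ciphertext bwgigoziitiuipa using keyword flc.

Repeat the key across the ciphertext: flcflcflcflcflc
b(1)−f(5): -4≡22 → w
w(22)−l(11): 11 → l
g(6)−c(2): 4 → e
i(8)−f(5): 3 → d
g(6)−l(11): -5≡21 → v
o(14)−c(2): 12 → m
z(25)−f(5): 20 → u
i(8)−l(11): -3≡23 → x
i(8)−c(2): 6 → g
t(19)−f(5): 14 → o
i(8)−l(11): -3≡23 → x
u(20)−c(2): 18 → s
i(8)−f(5): 3 → d
p(15)−l(11): 4 → e
a(0)−c(2): -2≡24 → y

wledvmuxgoxsdey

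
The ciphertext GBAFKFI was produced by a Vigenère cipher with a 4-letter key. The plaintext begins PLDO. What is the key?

Subtract each crib letter from the matching ciphertext letter (mod 26):
G(6)−P(15)=-9≡17 → R
B(1)−L(11)=-10≡16 → Q
A(0)−D(3)=-3≡23 → X
F(5)−O(14)=-9≡17 → R

RQXR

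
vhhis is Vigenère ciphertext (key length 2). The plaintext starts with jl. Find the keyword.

mw

Subtract each crib letter from the matching ciphertext letter (mod 26):
v(21)−j(9)=12 → m
h(7)−l(11)=-4≡22 → w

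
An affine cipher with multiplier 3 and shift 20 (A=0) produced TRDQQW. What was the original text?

RZDQQS

The inverse of 3 mod 26 is 9, since 3·9=27≡1. Apply D(y)=9·(y−20) mod 26:
T(19): 9·(19−20)=-9≡17 → R
R(17): 9·(17−20)=-27≡25 → Z
D(3): 9·(3−20)=-153≡3 → D
Q(16): 9·(16−20)=-36≡16 → Q
Q(16): 9·(16−20)=-36≡16 → Q
W(22): 9·(22−20)=18 → S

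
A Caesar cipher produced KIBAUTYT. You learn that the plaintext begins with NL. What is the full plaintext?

NLEDXWBW

From the crib: K(10)−N(13)=-3≡23, so the shift is 23.
Subtract 23 from each ciphertext letter:
K(10): 10−23=-13≡13 → N
I(8): 8−23=-15≡11 → L
B(1): 1−23=-22≡4 → E
A(0): 0−23=-23≡3 → D
U(20): 20−23=-3≡23 → X
T(19): 19−23=-4≡22 → W
Y(24): 24−23=1 → B
T(19): 19−23=-4≡22 → W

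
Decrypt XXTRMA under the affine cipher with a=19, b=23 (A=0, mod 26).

AAIMJH

The inverse of 19 mod 26 is 11, since 19·11=209≡1. Apply D(y)=11·(y−23) mod 26:
X(23): 11·(23−23)=0 → A
X(23): 11·(23−23)=0 → A
T(19): 11·(19−23)=-44≡8 → I
R(17): 11·(17−23)=-66≡12 → M
M(12): 11·(12−23)=-121≡9 → J
A(0): 11·(0−23)=-253≡7 → H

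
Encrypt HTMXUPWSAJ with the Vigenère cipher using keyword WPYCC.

DIKZWLLQCL

Repeat the key across the message: WPYCCWPYCC
H(7)+W(22): 29≡3 → D
T(19)+P(15): 34≡8 → I
M(12)+Y(24): 36≡10 → K
X(23)+C(2): 25 → Z
U(20)+C(2): 22 → W
P(15)+W(22): 37≡11 → L
W(22)+P(15): 37≡11 → L
S(18)+Y(24): 42≡16 → Q
A(0)+C(2): 2 → C
J(9)+C(2): 11 → L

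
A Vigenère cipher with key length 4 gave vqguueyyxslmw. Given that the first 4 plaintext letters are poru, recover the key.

Subtract each crib letter from the matching ciphertext letter (mod 26):
v(21)−p(15)=6 → g
q(16)−o(14)=2 → c
g(6)−r(17)=-11≡15 → p
u(20)−u(20)=0 → a

gcpa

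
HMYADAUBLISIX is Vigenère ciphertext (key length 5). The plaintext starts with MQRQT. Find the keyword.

VWHKK

Subtract each crib letter from the matching ciphertext letter (mod 26):
H(7)−M(12)=-5≡21 → V
M(12)−Q(16)=-4≡22 → W
Y(24)−R(17)=7 → H
A(0)−Q(16)=-16≡10 → K
D(3)−T(19)=-16≡10 → K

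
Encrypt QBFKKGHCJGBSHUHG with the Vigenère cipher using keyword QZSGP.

Repeat the key across the message: QZSGPQZSGPQZSGPQ
Q(16)+Q(16): 32≡6 → G
B(1)+Z(25): 26≡0 → A
F(5)+S(18): 23 → X
K(10)+G(6): 16 → Q
K(10)+P(15): 25 → Z
G(6)+Q(16): 22 → W
H(7)+Z(25): 32≡6 → G
C(2)+S(18): 20 → U
J(9)+G(6): 15 → P
G(6)+P(15): 21 → V
B(1)+Q(16): 17 → R
S(18)+Z(25): 43≡17 → R
H(7)+S(18): 25 → Z
U(20)+G(6): 26≡0 → A
H(7)+P(15): 22 → W
G(6)+Q(16): 22 → W

GAXQZWGUPVRRZAWW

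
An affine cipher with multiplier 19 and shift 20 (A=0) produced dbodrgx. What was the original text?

vzmvtch

The inverse of 19 mod 26 is 11, since 19·11=209≡1. Apply D(y)=11·(y−20) mod 26:
d(3): 11·(3−20)=-187≡21 → v
b(1): 11·(1−20)=-209≡25 → z
o(14): 11·(14−20)=-66≡12 → m
d(3): 11·(3−20)=-187≡21 → v
r(17): 11·(17−20)=-33≡19 → t
g(6): 11·(6−20)=-154≡2 → c
x(23): 11·(23−20)=33≡7 → h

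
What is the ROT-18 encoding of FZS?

XRK

F(5): 5+18=23 → X
Z(25): 25+18=43≡17 → R
S(18): 18+18=36≡10 → K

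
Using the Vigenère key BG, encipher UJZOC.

Repeat the key across the message: BGBGB
U(20)+B(1): 21 → V
J(9)+G(6): 15 → P
Z(25)+B(1): 26≡0 → A
O(14)+G(6): 20 → U
C(2)+B(1): 3 → D

VPAUD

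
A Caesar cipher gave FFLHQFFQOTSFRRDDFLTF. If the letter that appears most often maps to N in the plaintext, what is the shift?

18

The most frequent ciphertext letter is F (appears 7 times).
F is position 5; N is position 13.
Shift = -8≡18.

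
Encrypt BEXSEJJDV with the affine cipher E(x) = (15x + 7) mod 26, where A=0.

B(1): 15·1+7=22 → W
E(4): 15·4+7=67≡15 → P
X(23): 15·23+7=352≡14 → O
S(18): 15·18+7=277≡17 → R
E(4): 15·4+7=67≡15 → P
J(9): 15·9+7=142≡12 → M
J(9): 15·9+7=142≡12 → M
D(3): 15·3+7=52≡0 → A
V(21): 15·21+7=322≡10 → K

WPORPMMAK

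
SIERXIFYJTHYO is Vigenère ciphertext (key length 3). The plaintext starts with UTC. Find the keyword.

YPC

Subtract each crib letter from the matching ciphertext letter (mod 26):
S(18)−U(20)=-2≡24 → Y
I(8)−T(19)=-11≡15 → P
E(4)−C(2)=2 → C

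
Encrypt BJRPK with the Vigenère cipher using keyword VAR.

Repeat the key across the message: VARVA
B(1)+V(21): 22 → W
J(9)+A(0): 9 → J
R(17)+R(17): 34≡8 → I
P(15)+V(21): 36≡10 → K
K(10)+A(0): 10 → K

WJIKK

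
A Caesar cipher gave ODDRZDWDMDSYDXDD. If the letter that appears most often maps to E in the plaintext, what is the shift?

The most frequent ciphertext letter is D (appears 8 times).
D is position 3; E is position 4.
Shift = -1≡25.

25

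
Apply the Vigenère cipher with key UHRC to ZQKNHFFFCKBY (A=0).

Repeat the key across the message: UHRCUHRCUHRC
Z(25)+U(20): 45≡19 → T
Q(16)+H(7): 23 → X
K(10)+R(17): 27≡1 → B
N(13)+C(2): 15 → P
H(7)+U(20): 27≡1 → B
F(5)+H(7): 12 → M
F(5)+R(17): 22 → W
F(5)+C(2): 7 → H
C(2)+U(20): 22 → W
K(10)+H(7): 17 → R
B(1)+R(17): 18 → S
Y(24)+C(2): 26≡0 → A

TXBPBMWHWRSA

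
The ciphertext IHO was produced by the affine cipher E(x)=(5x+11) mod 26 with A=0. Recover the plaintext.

The inverse of 5 mod 26 is 21, since 5·21=105≡1. Apply D(y)=21·(y−11) mod 26:
I(8): 21·(8−11)=-63≡15 → P
H(7): 21·(7−11)=-84≡20 → U
O(14): 21·(14−11)=63≡11 → L

PUL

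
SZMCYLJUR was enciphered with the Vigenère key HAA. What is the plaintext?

LZMVYLCUR

Repeat the key across the ciphertext: HAAHAAHAA
S(18)−H(7): 11 → L
Z(25)−A(0): 25 → Z
M(12)−A(0): 12 → M
C(2)−H(7): -5≡21 → V
Y(24)−A(0): 24 → Y
L(11)−A(0): 11 → L
J(9)−H(7): 2 → C
U(20)−A(0): 20 → U
R(17)−A(0): 17 → R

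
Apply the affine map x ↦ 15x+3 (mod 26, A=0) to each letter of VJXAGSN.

V(21): 15·21+3=318≡6 → G
J(9): 15·9+3=138≡8 → I
X(23): 15·23+3=348≡10 → K
A(0): 15·0+3=3 → D
G(6): 15·6+3=93≡15 → P
S(18): 15·18+3=273≡13 → N
N(13): 15·13+3=198≡16 → Q

GIKDPNQ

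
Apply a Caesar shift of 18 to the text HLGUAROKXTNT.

H(7): 7+18=25 → Z
L(11): 11+18=29≡3 → D
G(6): 6+18=24 → Y
U(20): 20+18=38≡12 → M
A(0): 0+18=18 → S
R(17): 17+18=35≡9 → J
O(14): 14+18=32≡6 → G
K(10): 10+18=28≡2 → C
X(23): 23+18=41≡15 → P
T(19): 19+18=37≡11 → L
N(13): 13+18=31≡5 → F
T(19): 19+18=37≡11 → L

ZDYMSJGCPLFL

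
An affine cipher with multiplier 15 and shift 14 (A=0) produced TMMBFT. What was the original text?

JMMNPJ

The inverse of 15 mod 26 is 7, since 15·7=105≡1. Apply D(y)=7·(y−14) mod 26:
T(19): 7·(19−14)=35≡9 → J
M(12): 7·(12−14)=-14≡12 → M
M(12): 7·(12−14)=-14≡12 → M
B(1): 7·(1−14)=-91≡13 → N
F(5): 7·(5−14)=-63≡15 → P
T(19): 7·(19−14)=35≡9 → J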